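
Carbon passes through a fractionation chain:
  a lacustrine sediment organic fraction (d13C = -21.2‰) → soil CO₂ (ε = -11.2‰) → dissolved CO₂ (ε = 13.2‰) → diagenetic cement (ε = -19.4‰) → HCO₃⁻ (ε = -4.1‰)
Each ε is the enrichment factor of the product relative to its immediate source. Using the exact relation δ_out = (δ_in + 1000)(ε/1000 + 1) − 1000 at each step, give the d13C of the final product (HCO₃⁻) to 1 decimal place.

-42.4‰

step 1: δ = (-21.20 + 1000)·(-11.2/1000 + 1) − 1000 = -32.16‰
step 2: δ = (-32.16 + 1000)·(13.2/1000 + 1) − 1000 = -19.39‰
step 3: δ = (-19.39 + 1000)·(-19.4/1000 + 1) − 1000 = -38.41‰
step 4: δ = (-38.41 + 1000)·(-4.1/1000 + 1) − 1000 = -42.35‰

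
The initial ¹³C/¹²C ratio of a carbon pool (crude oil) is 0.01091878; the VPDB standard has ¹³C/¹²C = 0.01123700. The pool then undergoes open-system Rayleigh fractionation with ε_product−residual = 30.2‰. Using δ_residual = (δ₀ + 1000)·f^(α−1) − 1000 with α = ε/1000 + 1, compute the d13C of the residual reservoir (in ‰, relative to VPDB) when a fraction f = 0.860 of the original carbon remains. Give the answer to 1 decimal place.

-32.7‰

δ₀ = (0.01091878/0.01123700 − 1)×1000 = (0.971681 − 1)×1000 = -28.319‰
α − 1 = ε/1000 = 0.0302
f^(α−1) = 0.860^(0.0302) = 0.995456
δ_res = (-28.319 + 1000) × 0.995456 − 1000 = 967.265 − 1000 = -32.73‰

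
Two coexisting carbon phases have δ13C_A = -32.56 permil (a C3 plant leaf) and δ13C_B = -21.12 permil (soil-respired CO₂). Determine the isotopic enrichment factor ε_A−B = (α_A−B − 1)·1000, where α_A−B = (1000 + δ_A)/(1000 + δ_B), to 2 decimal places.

α_A−B = (1000 + -32.56) / (1000 + -21.12) = 967.44 / 978.88 = 0.988313
ε_A−B = (0.988313 − 1) × 1000 = -11.687 permil
(The approximation ε ≈ δ_A − δ_B would give -11.44 permil.)

-11.69 permil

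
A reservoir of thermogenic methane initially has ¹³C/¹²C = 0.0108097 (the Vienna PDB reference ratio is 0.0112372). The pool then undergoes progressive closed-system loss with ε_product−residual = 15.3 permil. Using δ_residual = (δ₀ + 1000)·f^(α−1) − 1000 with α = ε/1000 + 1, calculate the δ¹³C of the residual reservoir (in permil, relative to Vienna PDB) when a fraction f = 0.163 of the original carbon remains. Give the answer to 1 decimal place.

-64.4 permil

δ₀ = (0.0108097/0.0112372 − 1)×1000 = (0.961957 − 1)×1000 = -38.043 permil
α − 1 = ε/1000 = 0.0153
f^(α−1) = 0.163^(0.0153) = 0.972627
δ_res = (-38.043 + 1000) × 0.972627 − 1000 = 935.625 − 1000 = -64.37 permil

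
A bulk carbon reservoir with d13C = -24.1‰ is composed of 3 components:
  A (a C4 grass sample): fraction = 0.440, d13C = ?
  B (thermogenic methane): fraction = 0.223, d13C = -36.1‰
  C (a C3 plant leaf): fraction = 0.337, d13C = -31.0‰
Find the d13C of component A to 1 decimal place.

-12.7‰

Isotope mass balance: δ_bulk = Σ fᵢ·δᵢ.
-24.1 = 0.440×δ_A + 0.223×(-36.1) + 0.337×(-31.0)
0.440·δ_A = -24.1 − (-18.497) = -5.603
δ_A = -5.603 / 0.440 = -12.73‰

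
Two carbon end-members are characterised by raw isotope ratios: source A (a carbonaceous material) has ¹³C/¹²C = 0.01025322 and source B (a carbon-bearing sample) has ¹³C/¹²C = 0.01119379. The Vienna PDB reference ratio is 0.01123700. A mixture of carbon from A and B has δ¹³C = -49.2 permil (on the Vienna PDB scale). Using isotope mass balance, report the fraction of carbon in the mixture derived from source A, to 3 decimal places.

0.542

δ_A = (0.01025322/0.01123700 − 1)×1000 = (0.912452 − 1)×1000 = -87.548 permil
δ_B = (0.01119379/0.01123700 − 1)×1000 = (0.996155 − 1)×1000 = -3.845 permil
f_A = (δ_mix − δ_B)/(δ_A − δ_B) = (-49.2 − (-3.845))/(-87.548 − (-3.845))
f_A = -45.355 / -83.703 = 0.5419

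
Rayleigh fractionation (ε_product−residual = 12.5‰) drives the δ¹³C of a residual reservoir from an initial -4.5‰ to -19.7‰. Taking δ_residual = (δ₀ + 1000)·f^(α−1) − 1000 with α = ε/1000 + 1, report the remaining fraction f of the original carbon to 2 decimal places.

α − 1 = ε/1000 = 0.0125
(δ_res + 1000)/(δ₀ + 1000) = (-19.7 + 1000)/(-4.5 + 1000) = 980.3/995.5 = 0.984731
f = 0.984731^(1/0.0125) = exp(ln(0.984731)/0.0125) = exp(-0.01539/0.0125)
f = exp(-1.2309) = 0.2920

0.29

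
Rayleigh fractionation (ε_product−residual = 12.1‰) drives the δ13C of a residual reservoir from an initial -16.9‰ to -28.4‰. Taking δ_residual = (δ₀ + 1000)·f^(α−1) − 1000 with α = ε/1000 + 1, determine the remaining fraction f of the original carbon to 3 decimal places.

0.378

α − 1 = ε/1000 = 0.0121
(δ_res + 1000)/(δ₀ + 1000) = (-28.4 + 1000)/(-16.9 + 1000) = 971.6/983.1 = 0.988302
f = 0.988302^(1/0.0121) = exp(ln(0.988302)/0.0121) = exp(-0.01177/0.0121)
f = exp(-0.9725) = 0.3782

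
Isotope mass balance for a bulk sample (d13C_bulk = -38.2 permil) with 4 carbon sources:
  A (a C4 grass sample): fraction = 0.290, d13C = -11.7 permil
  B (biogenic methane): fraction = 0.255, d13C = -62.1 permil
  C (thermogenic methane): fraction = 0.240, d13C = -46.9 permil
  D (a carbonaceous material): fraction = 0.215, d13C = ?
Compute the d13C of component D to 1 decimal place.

-35.9 permil

Isotope mass balance: δ_bulk = Σ fᵢ·δᵢ.
-38.2 = 0.290×(-11.7) + 0.255×(-62.1) + 0.240×(-46.9) + 0.215×δ_D
0.215·δ_D = -38.2 − (-30.485) = -7.716
δ_D = -7.716 / 0.215 = -35.89 permil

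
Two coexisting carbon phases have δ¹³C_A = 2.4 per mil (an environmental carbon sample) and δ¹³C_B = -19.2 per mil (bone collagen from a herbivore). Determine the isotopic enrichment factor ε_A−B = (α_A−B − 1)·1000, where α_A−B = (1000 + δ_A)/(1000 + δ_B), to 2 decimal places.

α_A−B = (1000 + 2.4) / (1000 + -19.2) = 1002.4 / 980.8 = 1.022023
ε_A−B = (1.022023 − 1) × 1000 = 22.023 per mil
(The approximation ε ≈ δ_A − δ_B would give 21.6 per mil.)

22.02 per mil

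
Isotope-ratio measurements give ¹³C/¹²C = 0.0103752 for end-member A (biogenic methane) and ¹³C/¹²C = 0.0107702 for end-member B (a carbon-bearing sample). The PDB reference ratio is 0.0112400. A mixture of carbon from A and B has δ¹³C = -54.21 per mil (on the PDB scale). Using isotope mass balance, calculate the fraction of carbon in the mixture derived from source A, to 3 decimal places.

0.353

δ_A = (0.0103752/0.0112400 − 1)×1000 = (0.923060 − 1)×1000 = -76.940 per mil
δ_B = (0.0107702/0.0112400 − 1)×1000 = (0.958203 − 1)×1000 = -41.797 per mil
f_A = (δ_mix − δ_B)/(δ_A − δ_B) = (-54.21 − (-41.797))/(-76.940 − (-41.797))
f_A = -12.413 / -35.142 = 0.3532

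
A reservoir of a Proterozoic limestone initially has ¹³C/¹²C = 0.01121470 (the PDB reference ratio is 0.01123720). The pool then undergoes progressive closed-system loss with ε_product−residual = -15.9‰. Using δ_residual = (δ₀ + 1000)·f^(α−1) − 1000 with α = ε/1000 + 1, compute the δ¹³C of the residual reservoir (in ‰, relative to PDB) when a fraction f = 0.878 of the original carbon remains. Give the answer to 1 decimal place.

δ₀ = (0.01121470/0.01123720 − 1)×1000 = (0.997998 − 1)×1000 = -2.002‰
α − 1 = ε/1000 = -0.0159
f^(α−1) = 0.878^(-0.0159) = 1.002071
δ_res = (-2.002 + 1000) × 1.002071 − 1000 = 1000.064 − 1000 = 0.06‰

0.1‰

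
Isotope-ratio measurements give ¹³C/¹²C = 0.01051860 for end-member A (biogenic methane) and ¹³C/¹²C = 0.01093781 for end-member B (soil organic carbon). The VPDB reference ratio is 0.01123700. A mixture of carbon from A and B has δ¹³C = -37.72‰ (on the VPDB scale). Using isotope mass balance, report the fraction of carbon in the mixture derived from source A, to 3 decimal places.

0.297

δ_A = (0.01051860/0.01123700 − 1)×1000 = (0.936068 − 1)×1000 = -63.932‰
δ_B = (0.01093781/0.01123700 − 1)×1000 = (0.973375 − 1)×1000 = -26.625‰
f_A = (δ_mix − δ_B)/(δ_A − δ_B) = (-37.72 − (-26.625))/(-63.932 − (-26.625))
f_A = -11.095 / -37.306 = 0.2974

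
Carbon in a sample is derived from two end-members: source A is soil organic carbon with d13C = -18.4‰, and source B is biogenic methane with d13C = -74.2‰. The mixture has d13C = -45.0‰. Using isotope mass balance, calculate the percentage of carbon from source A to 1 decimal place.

δ_mix = f_A·δ_A + (1 − f_A)·δ_B  ⇒  f_A = (δ_mix − δ_B)/(δ_A − δ_B)
f_A = (-45.0 − (-74.2)) / (-18.4 − (-74.2))
f_A = 29.2 / 55.8 = 0.5233

52.3%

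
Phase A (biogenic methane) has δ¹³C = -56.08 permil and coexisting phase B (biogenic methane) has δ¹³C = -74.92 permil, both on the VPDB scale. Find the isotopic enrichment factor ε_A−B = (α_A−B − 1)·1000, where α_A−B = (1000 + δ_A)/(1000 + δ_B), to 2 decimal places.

α_A−B = (1000 + -56.08) / (1000 + -74.92) = 943.92 / 925.08 = 1.020366
ε_A−B = (1.020366 − 1) × 1000 = 20.366 permil
(The approximation ε ≈ δ_A − δ_B would give 18.84 permil.)

20.37 permil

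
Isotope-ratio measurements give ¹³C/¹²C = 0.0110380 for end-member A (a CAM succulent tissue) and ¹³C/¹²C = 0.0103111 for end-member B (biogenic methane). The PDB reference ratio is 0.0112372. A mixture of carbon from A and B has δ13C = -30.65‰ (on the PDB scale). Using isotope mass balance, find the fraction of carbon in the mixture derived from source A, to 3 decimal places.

0.800

δ_A = (0.0110380/0.0112372 − 1)×1000 = (0.982273 − 1)×1000 = -17.727‰
δ_B = (0.0103111/0.0112372 − 1)×1000 = (0.917586 − 1)×1000 = -82.414‰
f_A = (δ_mix − δ_B)/(δ_A − δ_B) = (-30.65 − (-82.414))/(-17.727 − (-82.414))
f_A = 51.764 / 64.687 = 0.8002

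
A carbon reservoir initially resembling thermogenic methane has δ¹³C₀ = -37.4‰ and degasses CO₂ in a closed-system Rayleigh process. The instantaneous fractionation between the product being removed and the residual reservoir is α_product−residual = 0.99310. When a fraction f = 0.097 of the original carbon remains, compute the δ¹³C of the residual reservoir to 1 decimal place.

Rayleigh residual: δ_res = (δ₀ + 1000)·f^(α−1) − 1000
α − 1 = -0.00690
f^(α−1) = 0.097^(-0.00690) = 1.016228
δ_res = (-37.4 + 1000) × 1.016228 − 1000 = 978.221 − 1000 = -21.78‰

-21.8‰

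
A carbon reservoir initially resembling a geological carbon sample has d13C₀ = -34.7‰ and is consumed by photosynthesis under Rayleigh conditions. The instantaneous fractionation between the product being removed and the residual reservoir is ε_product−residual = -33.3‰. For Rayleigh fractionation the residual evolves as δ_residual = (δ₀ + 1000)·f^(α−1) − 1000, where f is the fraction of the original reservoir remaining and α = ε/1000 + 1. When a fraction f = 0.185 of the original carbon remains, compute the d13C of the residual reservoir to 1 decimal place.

Rayleigh residual: δ_res = (δ₀ + 1000)·f^(α−1) − 1000
α = ε/1000 + 1 = 0.96670, so α − 1 = -0.03330
f^(α−1) = 0.185^(-0.03330) = 1.057799
δ_res = (-34.7 + 1000) × 1.057799 − 1000 = 1021.093 − 1000 = 21.09‰

21.1‰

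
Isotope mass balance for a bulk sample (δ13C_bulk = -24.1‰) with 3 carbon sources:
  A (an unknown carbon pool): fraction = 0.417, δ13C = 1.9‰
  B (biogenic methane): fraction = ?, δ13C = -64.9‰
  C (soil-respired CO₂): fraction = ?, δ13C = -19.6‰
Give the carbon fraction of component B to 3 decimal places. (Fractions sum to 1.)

Let f_B and f_C be the unknown fractions; fractions sum to 1 so f_B + f_C = 0.583.
Mass balance: Σ fᵢ·δᵢ = δ_bulk ⇒ f_B·(-64.9) + f_C·(-19.6) = -24.1 − (0.792) = -24.892
Substitute f_C = 0.583 − f_B:
f_B·(-64.9 − -19.6) = -24.892 − 0.583×(-19.6) = -13.466
f_B = -13.466 / -45.3 = 0.2973

0.297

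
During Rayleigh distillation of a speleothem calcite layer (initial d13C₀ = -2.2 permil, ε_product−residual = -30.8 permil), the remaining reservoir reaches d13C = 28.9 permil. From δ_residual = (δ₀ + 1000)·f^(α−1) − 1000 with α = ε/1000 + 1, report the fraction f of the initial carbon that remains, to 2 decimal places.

0.37

α − 1 = ε/1000 = -0.0308
(δ_res + 1000)/(δ₀ + 1000) = (28.9 + 1000)/(-2.2 + 1000) = 1028.9/997.8 = 1.031169
f = 1.031169^(1/-0.0308) = exp(ln(1.031169)/-0.0308) = exp(0.03069/-0.0308)
f = exp(-0.9965) = 0.3692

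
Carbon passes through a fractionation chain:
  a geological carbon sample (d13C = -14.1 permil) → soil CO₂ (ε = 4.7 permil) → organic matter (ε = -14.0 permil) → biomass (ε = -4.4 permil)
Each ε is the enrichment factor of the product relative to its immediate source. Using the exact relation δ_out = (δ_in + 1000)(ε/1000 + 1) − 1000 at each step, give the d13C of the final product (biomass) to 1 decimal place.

step 1: δ = (-14.10 + 1000)·(4.7/1000 + 1) − 1000 = -9.47 permil
step 2: δ = (-9.47 + 1000)·(-14.0/1000 + 1) − 1000 = -23.33 permil
step 3: δ = (-23.33 + 1000)·(-4.4/1000 + 1) − 1000 = -27.63 permil

-27.6 permil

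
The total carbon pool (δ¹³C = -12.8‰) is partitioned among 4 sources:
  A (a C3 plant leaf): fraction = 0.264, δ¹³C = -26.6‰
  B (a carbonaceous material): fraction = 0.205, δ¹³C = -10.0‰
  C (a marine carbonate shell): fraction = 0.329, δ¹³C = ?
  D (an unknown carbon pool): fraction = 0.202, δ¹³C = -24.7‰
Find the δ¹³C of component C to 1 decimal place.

3.8‰

Isotope mass balance: δ_bulk = Σ fᵢ·δᵢ.
-12.8 = 0.264×(-26.6) + 0.205×(-10.0) + 0.329×δ_C + 0.202×(-24.7)
0.329·δ_C = -12.8 − (-14.062) = 1.262
δ_C = 1.262 / 0.329 = 3.84‰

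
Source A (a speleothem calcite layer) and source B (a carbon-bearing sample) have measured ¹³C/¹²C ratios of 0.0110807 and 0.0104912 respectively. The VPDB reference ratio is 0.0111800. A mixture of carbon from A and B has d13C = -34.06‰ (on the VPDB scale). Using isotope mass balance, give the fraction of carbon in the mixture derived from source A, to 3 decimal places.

0.522

δ_A = (0.0110807/0.0111800 − 1)×1000 = (0.991118 − 1)×1000 = -8.882‰
δ_B = (0.0104912/0.0111800 − 1)×1000 = (0.938390 − 1)×1000 = -61.610‰
f_A = (δ_mix − δ_B)/(δ_A − δ_B) = (-34.06 − (-61.610))/(-8.882 − (-61.610))
f_A = 27.550 / 52.728 = 0.5225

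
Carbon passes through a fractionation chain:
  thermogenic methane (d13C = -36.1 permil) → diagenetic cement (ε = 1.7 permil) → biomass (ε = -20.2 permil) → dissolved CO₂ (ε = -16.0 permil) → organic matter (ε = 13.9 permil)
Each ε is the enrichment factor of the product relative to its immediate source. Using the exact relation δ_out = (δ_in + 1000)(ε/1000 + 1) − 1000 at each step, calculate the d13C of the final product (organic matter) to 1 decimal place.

step 1: δ = (-36.10 + 1000)·(1.7/1000 + 1) − 1000 = -34.46 permil
step 2: δ = (-34.46 + 1000)·(-20.2/1000 + 1) − 1000 = -53.97 permil
step 3: δ = (-53.97 + 1000)·(-16.0/1000 + 1) − 1000 = -69.10 permil
step 4: δ = (-69.10 + 1000)·(13.9/1000 + 1) − 1000 = -56.16 permil

-56.2 permil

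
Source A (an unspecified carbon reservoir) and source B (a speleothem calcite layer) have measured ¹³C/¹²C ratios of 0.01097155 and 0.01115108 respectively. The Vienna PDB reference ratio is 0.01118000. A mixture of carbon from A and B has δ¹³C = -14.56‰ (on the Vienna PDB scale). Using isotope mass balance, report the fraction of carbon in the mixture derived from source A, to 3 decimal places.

δ_A = (0.01097155/0.01118000 − 1)×1000 = (0.981355 − 1)×1000 = -18.645‰
δ_B = (0.01115108/0.01118000 − 1)×1000 = (0.997413 − 1)×1000 = -2.587‰
f_A = (δ_mix − δ_B)/(δ_A − δ_B) = (-14.56 − (-2.587))/(-18.645 − (-2.587))
f_A = -11.973 / -16.058 = 0.7456

0.746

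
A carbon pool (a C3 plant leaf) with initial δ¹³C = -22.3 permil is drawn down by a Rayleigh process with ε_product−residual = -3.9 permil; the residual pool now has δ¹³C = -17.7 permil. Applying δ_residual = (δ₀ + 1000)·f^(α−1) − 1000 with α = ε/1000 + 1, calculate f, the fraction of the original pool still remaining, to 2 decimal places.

α − 1 = ε/1000 = -0.0039
(δ_res + 1000)/(δ₀ + 1000) = (-17.7 + 1000)/(-22.3 + 1000) = 982.3/977.7 = 1.004705
f = 1.004705^(1/-0.0039) = exp(ln(1.004705)/-0.0039) = exp(0.00469/-0.0039)
f = exp(-1.2036) = 0.3001

0.30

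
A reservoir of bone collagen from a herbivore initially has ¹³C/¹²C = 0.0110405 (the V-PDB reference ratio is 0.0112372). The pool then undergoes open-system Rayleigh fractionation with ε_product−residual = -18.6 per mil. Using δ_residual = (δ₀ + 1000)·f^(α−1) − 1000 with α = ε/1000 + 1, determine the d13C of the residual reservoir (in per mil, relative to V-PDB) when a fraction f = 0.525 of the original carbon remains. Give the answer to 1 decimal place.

δ₀ = (0.0110405/0.0112372 − 1)×1000 = (0.982496 − 1)×1000 = -17.504 per mil
α − 1 = ε/1000 = -0.0186
f^(α−1) = 0.525^(-0.0186) = 1.012057
δ_res = (-17.504 + 1000) × 1.012057 − 1000 = 994.342 − 1000 = -5.66 per mil

-5.7 per mil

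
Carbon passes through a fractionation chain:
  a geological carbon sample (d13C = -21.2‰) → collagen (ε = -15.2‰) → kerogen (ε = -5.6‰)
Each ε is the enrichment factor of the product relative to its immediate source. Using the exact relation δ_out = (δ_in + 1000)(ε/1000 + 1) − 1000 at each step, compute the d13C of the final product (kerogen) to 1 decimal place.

-41.5‰

step 1: δ = (-21.20 + 1000)·(-15.2/1000 + 1) − 1000 = -36.08‰
step 2: δ = (-36.08 + 1000)·(-5.6/1000 + 1) − 1000 = -41.48‰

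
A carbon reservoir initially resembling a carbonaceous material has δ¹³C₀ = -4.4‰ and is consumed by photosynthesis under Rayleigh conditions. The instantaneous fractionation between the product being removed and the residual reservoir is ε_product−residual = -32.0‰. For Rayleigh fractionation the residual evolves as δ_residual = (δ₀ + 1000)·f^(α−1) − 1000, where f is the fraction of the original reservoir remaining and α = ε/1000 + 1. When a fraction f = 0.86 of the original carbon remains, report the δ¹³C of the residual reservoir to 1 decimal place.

0.4‰

Rayleigh residual: δ_res = (δ₀ + 1000)·f^(α−1) − 1000
α = ε/1000 + 1 = 0.96800, so α − 1 = -0.03200
f^(α−1) = 0.86^(-0.03200) = 1.004838
δ_res = (-4.4 + 1000) × 1.004838 − 1000 = 1000.417 − 1000 = 0.42‰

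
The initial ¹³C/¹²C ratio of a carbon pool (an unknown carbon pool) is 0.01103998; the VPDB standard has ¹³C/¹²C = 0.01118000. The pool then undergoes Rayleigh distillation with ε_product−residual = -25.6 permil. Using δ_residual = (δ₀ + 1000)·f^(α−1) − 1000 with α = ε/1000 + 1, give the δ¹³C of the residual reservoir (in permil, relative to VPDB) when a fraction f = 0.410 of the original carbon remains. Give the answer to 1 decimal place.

δ₀ = (0.01103998/0.01118000 − 1)×1000 = (0.987476 − 1)×1000 = -12.524 permil
α − 1 = ε/1000 = -0.0256
f^(α−1) = 0.410^(-0.0256) = 1.023087
δ_res = (-12.524 + 1000) × 1.023087 − 1000 = 1010.274 − 1000 = 10.27 permil

10.3 permil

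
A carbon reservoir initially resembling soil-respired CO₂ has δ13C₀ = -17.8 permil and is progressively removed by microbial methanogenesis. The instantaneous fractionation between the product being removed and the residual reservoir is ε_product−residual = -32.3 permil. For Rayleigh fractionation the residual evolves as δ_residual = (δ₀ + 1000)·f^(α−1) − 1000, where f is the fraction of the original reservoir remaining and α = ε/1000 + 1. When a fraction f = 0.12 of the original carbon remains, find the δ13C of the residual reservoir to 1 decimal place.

51.8 permil

Rayleigh residual: δ_res = (δ₀ + 1000)·f^(α−1) − 1000
α = ε/1000 + 1 = 0.96770, so α − 1 = -0.03230
f^(α−1) = 0.12^(-0.03230) = 1.070884
δ_res = (-17.8 + 1000) × 1.070884 − 1000 = 1051.822 − 1000 = 51.82 permil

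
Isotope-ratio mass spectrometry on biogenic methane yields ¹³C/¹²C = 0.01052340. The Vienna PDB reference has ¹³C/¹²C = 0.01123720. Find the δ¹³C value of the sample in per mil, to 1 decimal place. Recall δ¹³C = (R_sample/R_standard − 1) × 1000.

-63.5 per mil

δ¹³C = (R_sample / R_standard − 1) × 1000
R_sample / R_standard = 0.01052340 / 0.01123720 = 0.936479
δ¹³C = (0.936479 − 1) × 1000 = -63.52 per mil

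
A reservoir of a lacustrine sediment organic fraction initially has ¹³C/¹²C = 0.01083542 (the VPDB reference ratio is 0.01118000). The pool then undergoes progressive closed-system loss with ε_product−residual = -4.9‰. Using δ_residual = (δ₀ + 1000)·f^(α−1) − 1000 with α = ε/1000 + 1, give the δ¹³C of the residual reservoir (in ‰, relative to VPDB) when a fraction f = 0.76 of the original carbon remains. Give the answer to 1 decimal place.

-29.5‰

δ₀ = (0.01083542/0.01118000 − 1)×1000 = (0.969179 − 1)×1000 = -30.821‰
α − 1 = ε/1000 = -0.0049
f^(α−1) = 0.76^(-0.0049) = 1.001346
δ_res = (-30.821 + 1000) × 1.001346 − 1000 = 970.483 − 1000 = -29.52‰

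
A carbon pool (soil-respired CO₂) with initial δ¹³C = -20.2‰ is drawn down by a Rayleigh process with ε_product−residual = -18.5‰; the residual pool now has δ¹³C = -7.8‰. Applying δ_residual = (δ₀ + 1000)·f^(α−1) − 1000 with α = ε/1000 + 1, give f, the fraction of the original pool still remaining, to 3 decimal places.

α − 1 = ε/1000 = -0.0185
(δ_res + 1000)/(δ₀ + 1000) = (-7.8 + 1000)/(-20.2 + 1000) = 992.2/979.8 = 1.012656
f = 1.012656^(1/-0.0185) = exp(ln(1.012656)/-0.0185) = exp(0.01258/-0.0185)
f = exp(-0.6798) = 0.5067

0.507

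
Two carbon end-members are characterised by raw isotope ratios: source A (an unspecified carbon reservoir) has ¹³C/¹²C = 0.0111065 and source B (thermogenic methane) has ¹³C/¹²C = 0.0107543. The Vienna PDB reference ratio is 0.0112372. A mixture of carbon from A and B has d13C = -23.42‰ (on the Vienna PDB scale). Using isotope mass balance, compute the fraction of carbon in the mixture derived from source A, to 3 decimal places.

0.624

δ_A = (0.0111065/0.0112372 − 1)×1000 = (0.988369 − 1)×1000 = -11.631‰
δ_B = (0.0107543/0.0112372 − 1)×1000 = (0.957027 − 1)×1000 = -42.973‰
f_A = (δ_mix − δ_B)/(δ_A − δ_B) = (-23.42 − (-42.973))/(-11.631 − (-42.973))
f_A = 19.553 / 31.342 = 0.6239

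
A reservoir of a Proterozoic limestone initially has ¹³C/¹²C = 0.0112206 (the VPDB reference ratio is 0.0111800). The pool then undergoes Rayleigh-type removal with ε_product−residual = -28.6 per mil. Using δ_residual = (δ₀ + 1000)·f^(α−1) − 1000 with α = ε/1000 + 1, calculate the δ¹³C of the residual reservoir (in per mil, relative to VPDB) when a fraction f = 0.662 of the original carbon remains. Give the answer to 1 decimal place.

15.5 per mil

δ₀ = (0.0112206/0.0111800 − 1)×1000 = (1.003631 − 1)×1000 = 3.631 per mil
α − 1 = ε/1000 = -0.0286
f^(α−1) = 0.662^(-0.0286) = 1.011867
δ_res = (3.631 + 1000) × 1.011867 − 1000 = 1015.542 − 1000 = 15.54 per mil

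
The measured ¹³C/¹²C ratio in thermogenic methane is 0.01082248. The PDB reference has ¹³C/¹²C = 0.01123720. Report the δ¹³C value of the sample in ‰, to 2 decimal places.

δ¹³C = (R_sample / R_standard − 1) × 1000
R_sample / R_standard = 0.01082248 / 0.01123720 = 0.963094
δ¹³C = (0.963094 − 1) × 1000 = -36.906‰

-36.91‰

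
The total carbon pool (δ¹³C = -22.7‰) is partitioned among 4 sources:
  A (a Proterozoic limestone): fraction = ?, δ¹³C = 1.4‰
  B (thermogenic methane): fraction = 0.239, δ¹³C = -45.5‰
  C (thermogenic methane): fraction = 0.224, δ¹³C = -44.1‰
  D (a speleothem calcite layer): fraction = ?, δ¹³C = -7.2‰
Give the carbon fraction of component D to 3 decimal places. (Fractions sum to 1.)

0.314

Let f_D and f_A be the unknown fractions; fractions sum to 1 so f_D + f_A = 0.537.
Mass balance: Σ fᵢ·δᵢ = δ_bulk ⇒ f_D·(-7.2) + f_A·(1.4) = -22.7 − (-20.753) = -1.947
Substitute f_A = 0.537 − f_D:
f_D·(-7.2 − 1.4) = -1.947 − 0.537×(1.4) = -2.699
f_D = -2.699 / -8.6 = 0.3138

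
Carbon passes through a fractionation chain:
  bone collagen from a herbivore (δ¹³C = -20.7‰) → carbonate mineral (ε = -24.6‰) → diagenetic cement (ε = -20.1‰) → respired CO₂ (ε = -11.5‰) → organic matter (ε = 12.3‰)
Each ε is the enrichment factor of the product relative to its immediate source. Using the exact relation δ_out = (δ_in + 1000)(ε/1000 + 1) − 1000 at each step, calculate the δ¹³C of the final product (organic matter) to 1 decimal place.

-63.4‰

step 1: δ = (-20.70 + 1000)·(-24.6/1000 + 1) − 1000 = -44.79‰
step 2: δ = (-44.79 + 1000)·(-20.1/1000 + 1) − 1000 = -63.99‰
step 3: δ = (-63.99 + 1000)·(-11.5/1000 + 1) − 1000 = -74.75‰
step 4: δ = (-74.75 + 1000)·(12.3/1000 + 1) − 1000 = -63.37‰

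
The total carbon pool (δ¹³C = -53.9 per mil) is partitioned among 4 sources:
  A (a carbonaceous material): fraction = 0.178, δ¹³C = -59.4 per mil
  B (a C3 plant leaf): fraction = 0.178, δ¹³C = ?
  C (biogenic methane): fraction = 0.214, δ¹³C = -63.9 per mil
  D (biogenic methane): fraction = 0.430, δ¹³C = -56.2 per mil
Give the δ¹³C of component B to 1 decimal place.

-30.8 per mil

Isotope mass balance: δ_bulk = Σ fᵢ·δᵢ.
-53.9 = 0.178×(-59.4) + 0.178×δ_B + 0.214×(-63.9) + 0.430×(-56.2)
0.178·δ_B = -53.9 − (-48.414) = -5.486
δ_B = -5.486 / 0.178 = -30.82 per mil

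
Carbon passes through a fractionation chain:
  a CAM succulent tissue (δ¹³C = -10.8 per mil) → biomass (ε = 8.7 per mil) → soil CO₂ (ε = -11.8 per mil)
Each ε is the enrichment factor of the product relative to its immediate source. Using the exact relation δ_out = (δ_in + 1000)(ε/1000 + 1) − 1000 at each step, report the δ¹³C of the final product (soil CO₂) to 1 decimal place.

step 1: δ = (-10.80 + 1000)·(8.7/1000 + 1) − 1000 = -2.19 per mil
step 2: δ = (-2.19 + 1000)·(-11.8/1000 + 1) − 1000 = -13.97 per mil

-14.0 per mil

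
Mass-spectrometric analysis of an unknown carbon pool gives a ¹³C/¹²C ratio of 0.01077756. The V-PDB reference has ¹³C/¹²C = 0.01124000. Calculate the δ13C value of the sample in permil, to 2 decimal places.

-41.14 permil

δ13C = (R_sample / R_standard − 1) × 1000
R_sample / R_standard = 0.01077756 / 0.01124000 = 0.958858
δ13C = (0.958858 − 1) × 1000 = -41.142 permil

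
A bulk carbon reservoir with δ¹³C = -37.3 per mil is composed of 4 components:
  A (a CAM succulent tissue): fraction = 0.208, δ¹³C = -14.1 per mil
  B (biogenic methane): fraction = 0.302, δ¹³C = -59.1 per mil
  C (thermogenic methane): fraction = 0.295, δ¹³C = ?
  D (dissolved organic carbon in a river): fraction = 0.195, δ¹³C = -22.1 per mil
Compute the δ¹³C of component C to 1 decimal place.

-41.4 per mil

Isotope mass balance: δ_bulk = Σ fᵢ·δᵢ.
-37.3 = 0.208×(-14.1) + 0.302×(-59.1) + 0.295×δ_C + 0.195×(-22.1)
0.295·δ_C = -37.3 − (-25.090) = -12.209
δ_C = -12.209 / 0.295 = -41.39 per mil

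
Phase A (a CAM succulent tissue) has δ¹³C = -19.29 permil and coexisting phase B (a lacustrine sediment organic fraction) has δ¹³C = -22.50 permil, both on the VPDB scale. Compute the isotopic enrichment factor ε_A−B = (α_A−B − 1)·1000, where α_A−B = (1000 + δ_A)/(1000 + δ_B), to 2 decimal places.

α_A−B = (1000 + -19.29) / (1000 + -22.50) = 980.71 / 977.50 = 1.003284
ε_A−B = (1.003284 − 1) × 1000 = 3.284 permil
(The approximation ε ≈ δ_A − δ_B would give 3.21 permil.)

3.28 permil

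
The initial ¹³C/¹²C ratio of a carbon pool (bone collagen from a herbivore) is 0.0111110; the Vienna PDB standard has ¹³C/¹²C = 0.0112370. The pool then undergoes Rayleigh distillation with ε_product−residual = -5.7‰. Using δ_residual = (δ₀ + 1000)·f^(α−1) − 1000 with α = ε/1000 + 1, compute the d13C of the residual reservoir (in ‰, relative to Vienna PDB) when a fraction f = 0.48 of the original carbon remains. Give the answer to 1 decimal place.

δ₀ = (0.0111110/0.0112370 − 1)×1000 = (0.988787 − 1)×1000 = -11.213‰
α − 1 = ε/1000 = -0.0057
f^(α−1) = 0.48^(-0.0057) = 1.004192
δ_res = (-11.213 + 1000) × 1.004192 − 1000 = 992.932 − 1000 = -7.07‰

-7.1‰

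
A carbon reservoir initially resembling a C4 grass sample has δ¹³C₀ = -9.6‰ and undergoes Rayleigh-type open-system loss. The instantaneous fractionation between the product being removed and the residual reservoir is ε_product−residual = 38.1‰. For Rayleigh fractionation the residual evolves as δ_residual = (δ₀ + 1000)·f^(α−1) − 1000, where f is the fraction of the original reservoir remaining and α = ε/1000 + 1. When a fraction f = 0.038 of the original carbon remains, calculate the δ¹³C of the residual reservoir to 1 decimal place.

-125.6‰

Rayleigh residual: δ_res = (δ₀ + 1000)·f^(α−1) − 1000
α = ε/1000 + 1 = 1.03810, so α − 1 = 0.03810
f^(α−1) = 0.038^(0.03810) = 0.882856
δ_res = (-9.6 + 1000) × 0.882856 − 1000 = 874.380 − 1000 = -125.62‰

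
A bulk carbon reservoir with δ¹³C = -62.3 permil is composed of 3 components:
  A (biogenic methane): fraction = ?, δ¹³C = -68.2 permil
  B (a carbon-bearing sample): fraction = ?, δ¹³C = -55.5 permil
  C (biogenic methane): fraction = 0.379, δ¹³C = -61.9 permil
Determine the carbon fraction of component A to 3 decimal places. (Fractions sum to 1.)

0.344

Let f_A and f_B be the unknown fractions; fractions sum to 1 so f_A + f_B = 0.621.
Mass balance: Σ fᵢ·δᵢ = δ_bulk ⇒ f_A·(-68.2) + f_B·(-55.5) = -62.3 − (-23.460) = -38.840
Substitute f_B = 0.621 − f_A:
f_A·(-68.2 − -55.5) = -38.840 − 0.621×(-55.5) = -4.374
f_A = -4.374 / -12.7 = 0.3444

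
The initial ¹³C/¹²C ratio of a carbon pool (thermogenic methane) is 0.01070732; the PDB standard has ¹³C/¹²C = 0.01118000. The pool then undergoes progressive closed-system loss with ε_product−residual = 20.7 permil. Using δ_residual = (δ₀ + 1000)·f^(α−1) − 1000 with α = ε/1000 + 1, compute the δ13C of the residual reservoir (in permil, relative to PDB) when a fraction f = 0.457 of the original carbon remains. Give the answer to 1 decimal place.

-57.7 permil

δ₀ = (0.01070732/0.01118000 − 1)×1000 = (0.957721 − 1)×1000 = -42.279 permil
α − 1 = ε/1000 = 0.0207
f^(α−1) = 0.457^(0.0207) = 0.983921
δ_res = (-42.279 + 1000) × 0.983921 − 1000 = 942.322 − 1000 = -57.68 permil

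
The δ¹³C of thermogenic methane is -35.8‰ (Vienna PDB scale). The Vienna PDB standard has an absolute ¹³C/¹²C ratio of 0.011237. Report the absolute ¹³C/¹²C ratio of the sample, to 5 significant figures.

R_sample = R_standard × (δ¹³C/1000 + 1)
R_sample = 0.011237 × (-35.8/1000 + 1) = 0.011237 × 0.964200
R_sample = 0.0108347

0.010835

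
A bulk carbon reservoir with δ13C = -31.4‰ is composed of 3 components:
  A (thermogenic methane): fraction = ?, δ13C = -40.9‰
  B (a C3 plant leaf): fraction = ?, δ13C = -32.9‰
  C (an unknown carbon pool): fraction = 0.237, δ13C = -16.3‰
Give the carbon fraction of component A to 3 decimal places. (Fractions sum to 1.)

Let f_A and f_B be the unknown fractions; fractions sum to 1 so f_A + f_B = 0.763.
Mass balance: Σ fᵢ·δᵢ = δ_bulk ⇒ f_A·(-40.9) + f_B·(-32.9) = -31.4 − (-3.863) = -27.537
Substitute f_B = 0.763 − f_A:
f_A·(-40.9 − -32.9) = -27.537 − 0.763×(-32.9) = -2.434
f_A = -2.434 / -8.0 = 0.3043

0.304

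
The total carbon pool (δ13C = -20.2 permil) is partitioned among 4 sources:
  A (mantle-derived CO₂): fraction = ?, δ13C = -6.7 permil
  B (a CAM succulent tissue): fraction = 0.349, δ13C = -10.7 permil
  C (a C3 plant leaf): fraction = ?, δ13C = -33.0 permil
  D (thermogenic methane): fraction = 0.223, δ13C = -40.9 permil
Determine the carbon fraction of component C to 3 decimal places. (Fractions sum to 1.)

0.170

Let f_C and f_A be the unknown fractions; fractions sum to 1 so f_C + f_A = 0.428.
Mass balance: Σ fᵢ·δᵢ = δ_bulk ⇒ f_C·(-33.0) + f_A·(-6.7) = -20.2 − (-12.855) = -7.345
Substitute f_A = 0.428 − f_C:
f_C·(-33.0 − -6.7) = -7.345 − 0.428×(-6.7) = -4.477
f_C = -4.477 / -26.3 = 0.1702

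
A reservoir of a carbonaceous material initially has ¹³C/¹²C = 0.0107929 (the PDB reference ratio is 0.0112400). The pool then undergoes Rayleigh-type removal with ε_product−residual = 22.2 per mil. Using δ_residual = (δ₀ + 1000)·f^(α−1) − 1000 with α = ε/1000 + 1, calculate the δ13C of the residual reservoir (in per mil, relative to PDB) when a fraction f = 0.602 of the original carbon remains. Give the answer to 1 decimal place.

δ₀ = (0.0107929/0.0112400 − 1)×1000 = (0.960222 − 1)×1000 = -39.778 per mil
α − 1 = ε/1000 = 0.0222
f^(α−1) = 0.602^(0.0222) = 0.988797
δ_res = (-39.778 + 1000) × 0.988797 − 1000 = 949.465 − 1000 = -50.54 per mil

-50.5 per mil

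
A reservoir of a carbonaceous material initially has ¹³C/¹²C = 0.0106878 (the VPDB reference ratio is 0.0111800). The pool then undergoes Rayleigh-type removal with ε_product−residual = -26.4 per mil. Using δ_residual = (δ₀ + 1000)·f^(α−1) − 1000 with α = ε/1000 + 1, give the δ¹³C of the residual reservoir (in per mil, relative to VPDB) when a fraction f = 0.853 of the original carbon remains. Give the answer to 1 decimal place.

-40.0 per mil

δ₀ = (0.0106878/0.0111800 − 1)×1000 = (0.955975 − 1)×1000 = -44.025 per mil
α − 1 = ε/1000 = -0.0264
f^(α−1) = 0.853^(-0.0264) = 1.004206
δ_res = (-44.025 + 1000) × 1.004206 − 1000 = 959.996 − 1000 = -40.00 per mil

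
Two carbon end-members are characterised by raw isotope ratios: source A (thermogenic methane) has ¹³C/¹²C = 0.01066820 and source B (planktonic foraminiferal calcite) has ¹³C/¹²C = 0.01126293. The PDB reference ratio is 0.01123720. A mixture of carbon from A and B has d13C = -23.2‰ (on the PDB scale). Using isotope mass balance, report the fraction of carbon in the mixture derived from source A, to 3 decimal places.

δ_A = (0.01066820/0.01123720 − 1)×1000 = (0.949365 − 1)×1000 = -50.635‰
δ_B = (0.01126293/0.01123720 − 1)×1000 = (1.002290 − 1)×1000 = 2.290‰
f_A = (δ_mix − δ_B)/(δ_A − δ_B) = (-23.2 − (2.290))/(-50.635 − (2.290))
f_A = -25.490 / -52.925 = 0.4816

0.482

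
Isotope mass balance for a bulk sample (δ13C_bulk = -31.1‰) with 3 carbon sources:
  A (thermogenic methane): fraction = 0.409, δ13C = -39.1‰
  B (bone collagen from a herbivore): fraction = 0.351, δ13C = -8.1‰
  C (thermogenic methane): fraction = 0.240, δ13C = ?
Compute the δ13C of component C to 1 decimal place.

Isotope mass balance: δ_bulk = Σ fᵢ·δᵢ.
-31.1 = 0.409×(-39.1) + 0.351×(-8.1) + 0.240×δ_C
0.240·δ_C = -31.1 − (-18.835) = -12.265
δ_C = -12.265 / 0.240 = -51.10‰

-51.1‰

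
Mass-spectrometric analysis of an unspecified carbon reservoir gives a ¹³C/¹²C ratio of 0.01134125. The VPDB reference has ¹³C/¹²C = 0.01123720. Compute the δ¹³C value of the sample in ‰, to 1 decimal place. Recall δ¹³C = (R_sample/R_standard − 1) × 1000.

δ¹³C = (R_sample / R_standard − 1) × 1000
R_sample / R_standard = 0.01134125 / 0.01123720 = 1.009259
δ¹³C = (1.009259 − 1) × 1000 = 9.26‰

9.3‰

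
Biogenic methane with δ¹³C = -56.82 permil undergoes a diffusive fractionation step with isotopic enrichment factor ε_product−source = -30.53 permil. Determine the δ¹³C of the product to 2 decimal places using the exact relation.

To first order, δ_product ≈ δ_source + ε = -87.35 permil.
Exactly, δ_product = (δ_source + 1000)·(ε/1000 + 1) − 1000.
δ_product = (-56.82 + 1000) × (-30.53/1000 + 1) − 1000
δ_product = -85.615 permil

-85.62 permil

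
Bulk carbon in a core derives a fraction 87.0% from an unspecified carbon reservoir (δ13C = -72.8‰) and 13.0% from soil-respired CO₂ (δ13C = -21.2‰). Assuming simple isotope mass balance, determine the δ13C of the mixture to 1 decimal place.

δ_mix = f_A·δ_A + f_B·δ_B
δ_mix = 0.870 × (-72.8) + 0.130 × (-21.2)
δ_mix = -63.34 + -2.76 = -66.09‰

-66.1‰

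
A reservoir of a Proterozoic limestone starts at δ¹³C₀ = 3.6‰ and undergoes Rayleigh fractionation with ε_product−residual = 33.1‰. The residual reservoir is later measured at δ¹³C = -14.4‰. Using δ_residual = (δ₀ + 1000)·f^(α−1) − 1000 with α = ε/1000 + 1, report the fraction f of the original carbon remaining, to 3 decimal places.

α − 1 = ε/1000 = 0.0331
(δ_res + 1000)/(δ₀ + 1000) = (-14.4 + 1000)/(3.6 + 1000) = 985.6/1003.6 = 0.982065
f = 0.982065^(1/0.0331) = exp(ln(0.982065)/0.0331) = exp(-0.01810/0.0331)
f = exp(-0.5468) = 0.5788

0.579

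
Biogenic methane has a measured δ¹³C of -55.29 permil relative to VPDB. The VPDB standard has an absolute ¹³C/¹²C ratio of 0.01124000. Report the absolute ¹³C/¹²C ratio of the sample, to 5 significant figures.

R_sample = R_standard × (δ¹³C/1000 + 1)
R_sample = 0.01124000 × (-55.29/1000 + 1) = 0.01124000 × 0.944710
R_sample = 0.0106185

0.010619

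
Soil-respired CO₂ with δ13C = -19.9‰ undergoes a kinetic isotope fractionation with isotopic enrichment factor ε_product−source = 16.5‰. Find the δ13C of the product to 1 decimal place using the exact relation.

-3.7‰

To first order, δ_product ≈ δ_source + ε = -3.4‰.
Exactly, δ_product = (δ_source + 1000)·(ε/1000 + 1) − 1000.
δ_product = (-19.9 + 1000) × (16.5/1000 + 1) − 1000
δ_product = -3.73‰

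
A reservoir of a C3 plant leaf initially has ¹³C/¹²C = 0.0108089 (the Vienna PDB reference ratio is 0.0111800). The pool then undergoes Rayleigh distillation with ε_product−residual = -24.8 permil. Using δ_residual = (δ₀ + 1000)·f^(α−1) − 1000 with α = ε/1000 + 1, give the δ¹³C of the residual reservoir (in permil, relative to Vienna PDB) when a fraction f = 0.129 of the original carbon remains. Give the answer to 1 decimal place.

δ₀ = (0.0108089/0.0111800 − 1)×1000 = (0.966807 − 1)×1000 = -33.193 permil
α − 1 = ε/1000 = -0.0248
f^(α−1) = 0.129^(-0.0248) = 1.052101
δ_res = (-33.193 + 1000) × 1.052101 − 1000 = 1017.178 − 1000 = 17.18 permil

17.2 permil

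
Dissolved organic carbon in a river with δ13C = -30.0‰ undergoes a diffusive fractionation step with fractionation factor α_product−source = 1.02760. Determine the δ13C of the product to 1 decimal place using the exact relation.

δ_product = (δ_source + 1000)·α − 1000
δ_product = (-30.0 + 1000) × 1.02760 − 1000
δ_product = 996.772 − 1000 = -3.23‰

-3.2‰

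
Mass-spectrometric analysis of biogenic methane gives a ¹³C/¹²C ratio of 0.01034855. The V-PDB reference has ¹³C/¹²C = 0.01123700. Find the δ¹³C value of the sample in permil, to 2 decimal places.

-79.06 permil

δ¹³C = (R_sample / R_standard − 1) × 1000
R_sample / R_standard = 0.01034855 / 0.01123700 = 0.920935
δ¹³C = (0.920935 − 1) × 1000 = -79.065 permil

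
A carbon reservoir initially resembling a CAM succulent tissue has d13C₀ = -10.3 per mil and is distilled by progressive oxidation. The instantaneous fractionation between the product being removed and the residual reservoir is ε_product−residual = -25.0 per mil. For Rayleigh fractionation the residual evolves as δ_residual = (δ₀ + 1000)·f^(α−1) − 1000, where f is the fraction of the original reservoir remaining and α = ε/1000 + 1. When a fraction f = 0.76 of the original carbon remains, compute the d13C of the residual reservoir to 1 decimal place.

-3.5 per mil

Rayleigh residual: δ_res = (δ₀ + 1000)·f^(α−1) − 1000
α = ε/1000 + 1 = 0.97500, so α − 1 = -0.02500
f^(α−1) = 0.76^(-0.02500) = 1.006885
δ_res = (-10.3 + 1000) × 1.006885 − 1000 = 996.514 − 1000 = -3.49 per mil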